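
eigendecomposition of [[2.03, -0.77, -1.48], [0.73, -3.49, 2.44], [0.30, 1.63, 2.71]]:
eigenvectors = [[(-0.07+0j), -0.88+0.00j, -0.88-0.00j], [-0.97+0.00j, (0.04+0.11j), (0.04-0.11j)], [0.24+0.00j, 0.34+0.29j, (0.34-0.29j)]]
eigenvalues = [(-4.04+0j), (2.64+0.59j), (2.64-0.59j)]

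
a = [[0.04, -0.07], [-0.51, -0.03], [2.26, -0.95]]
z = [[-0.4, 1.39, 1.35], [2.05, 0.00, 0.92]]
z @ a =[[2.33, -1.30], [2.16, -1.02]]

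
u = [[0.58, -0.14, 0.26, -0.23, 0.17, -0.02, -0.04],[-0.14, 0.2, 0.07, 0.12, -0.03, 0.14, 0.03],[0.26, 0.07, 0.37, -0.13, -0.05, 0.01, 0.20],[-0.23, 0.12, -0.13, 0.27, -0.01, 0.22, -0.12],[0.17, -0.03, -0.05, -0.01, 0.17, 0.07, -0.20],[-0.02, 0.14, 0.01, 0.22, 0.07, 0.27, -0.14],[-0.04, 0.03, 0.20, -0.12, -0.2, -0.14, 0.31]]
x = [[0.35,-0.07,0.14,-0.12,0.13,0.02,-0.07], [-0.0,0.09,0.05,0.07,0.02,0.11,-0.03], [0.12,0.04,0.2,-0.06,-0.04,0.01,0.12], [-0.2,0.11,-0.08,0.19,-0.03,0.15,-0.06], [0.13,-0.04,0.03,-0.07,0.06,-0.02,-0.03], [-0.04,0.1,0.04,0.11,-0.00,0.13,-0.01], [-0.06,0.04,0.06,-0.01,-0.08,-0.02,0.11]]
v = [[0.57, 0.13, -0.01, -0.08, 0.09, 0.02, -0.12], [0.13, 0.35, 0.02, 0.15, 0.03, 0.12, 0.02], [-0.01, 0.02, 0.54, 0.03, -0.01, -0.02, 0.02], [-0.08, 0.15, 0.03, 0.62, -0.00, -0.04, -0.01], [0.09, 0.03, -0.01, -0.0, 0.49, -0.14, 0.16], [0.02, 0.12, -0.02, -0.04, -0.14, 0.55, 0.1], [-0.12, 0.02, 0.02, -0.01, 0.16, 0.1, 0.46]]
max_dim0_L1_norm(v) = 1.02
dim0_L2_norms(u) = [0.71, 0.32, 0.52, 0.47, 0.33, 0.41, 0.46]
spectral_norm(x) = 0.58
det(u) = 0.00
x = v @ u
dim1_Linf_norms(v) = [0.57, 0.35, 0.54, 0.62, 0.49, 0.55, 0.46]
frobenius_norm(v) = 1.47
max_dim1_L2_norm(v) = 0.64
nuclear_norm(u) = 2.19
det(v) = 0.00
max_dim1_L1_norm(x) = 0.9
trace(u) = 2.17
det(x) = -0.00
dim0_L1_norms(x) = [0.9, 0.49, 0.6, 0.63, 0.36, 0.46, 0.43]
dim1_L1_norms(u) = [1.44, 0.73, 1.09, 1.1, 0.7, 0.87, 1.04]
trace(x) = 1.13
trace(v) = 3.58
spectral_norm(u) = 0.95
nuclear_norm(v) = 3.58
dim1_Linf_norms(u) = [0.58, 0.2, 0.37, 0.27, 0.2, 0.27, 0.31]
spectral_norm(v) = 0.71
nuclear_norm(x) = 1.21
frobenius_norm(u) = 1.26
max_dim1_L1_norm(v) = 1.02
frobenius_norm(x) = 0.71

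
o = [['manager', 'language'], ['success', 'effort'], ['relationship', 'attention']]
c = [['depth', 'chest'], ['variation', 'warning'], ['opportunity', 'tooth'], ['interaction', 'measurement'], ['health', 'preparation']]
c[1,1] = 'warning'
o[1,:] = ['success', 'effort']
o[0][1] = 'language'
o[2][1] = 'attention'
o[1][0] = 'success'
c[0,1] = 'chest'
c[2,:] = ['opportunity', 'tooth']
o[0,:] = ['manager', 'language']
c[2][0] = 'opportunity'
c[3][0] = 'interaction'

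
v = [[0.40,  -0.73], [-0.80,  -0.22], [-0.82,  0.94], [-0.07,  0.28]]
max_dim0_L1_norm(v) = 2.17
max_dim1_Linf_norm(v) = 0.94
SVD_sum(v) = [[0.56, -0.58], [-0.28, 0.29], [-0.86, 0.9], [-0.17, 0.18]] + [[-0.16, -0.15], [-0.52, -0.51], [0.04, 0.04], [0.1, 0.1]]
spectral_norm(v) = 1.55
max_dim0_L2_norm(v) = 1.24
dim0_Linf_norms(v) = [0.82, 0.94]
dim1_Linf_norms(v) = [0.73, 0.8, 0.94, 0.28]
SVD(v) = [[-0.52, -0.28], [0.26, -0.94], [0.8, 0.08], [0.16, 0.19]] @ diag([1.5547670337439772, 0.7767235484926118]) @ [[-0.69,0.72], [0.72,0.69]]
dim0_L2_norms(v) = [1.22, 1.24]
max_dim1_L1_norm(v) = 1.76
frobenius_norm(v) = 1.74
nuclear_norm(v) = 2.33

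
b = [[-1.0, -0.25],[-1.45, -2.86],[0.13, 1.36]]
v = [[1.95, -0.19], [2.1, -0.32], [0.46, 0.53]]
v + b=[[0.95, -0.44], [0.65, -3.18], [0.59, 1.89]]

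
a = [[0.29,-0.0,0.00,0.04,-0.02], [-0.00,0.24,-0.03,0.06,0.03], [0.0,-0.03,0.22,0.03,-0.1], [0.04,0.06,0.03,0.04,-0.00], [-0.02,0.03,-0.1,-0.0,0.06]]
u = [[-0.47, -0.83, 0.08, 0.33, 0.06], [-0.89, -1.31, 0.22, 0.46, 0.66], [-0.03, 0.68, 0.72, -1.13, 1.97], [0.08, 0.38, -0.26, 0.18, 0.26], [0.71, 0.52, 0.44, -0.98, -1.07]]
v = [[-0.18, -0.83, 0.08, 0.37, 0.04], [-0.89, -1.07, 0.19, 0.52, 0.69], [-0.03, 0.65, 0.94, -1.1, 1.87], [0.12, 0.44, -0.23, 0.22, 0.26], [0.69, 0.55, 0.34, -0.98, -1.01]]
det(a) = 0.00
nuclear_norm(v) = 6.15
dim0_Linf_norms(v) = [0.89, 1.07, 0.94, 1.1, 1.87]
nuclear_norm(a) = 0.85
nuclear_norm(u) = 6.11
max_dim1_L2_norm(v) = 2.45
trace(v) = -1.10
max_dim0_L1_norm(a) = 0.38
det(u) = -0.00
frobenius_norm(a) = 0.48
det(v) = 0.07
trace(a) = 0.85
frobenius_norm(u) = 3.71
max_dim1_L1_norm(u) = 4.53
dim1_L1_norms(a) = [0.35, 0.36, 0.38, 0.17, 0.21]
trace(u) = -1.95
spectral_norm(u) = 2.51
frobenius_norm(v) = 3.58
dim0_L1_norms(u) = [2.18, 3.72, 1.72, 3.08, 4.02]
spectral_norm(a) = 0.30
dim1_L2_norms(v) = [0.93, 1.65, 2.45, 0.61, 1.7]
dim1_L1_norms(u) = [1.77, 3.54, 4.53, 1.16, 3.72]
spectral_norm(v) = 2.48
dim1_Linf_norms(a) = [0.29, 0.24, 0.22, 0.06, 0.1]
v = u + a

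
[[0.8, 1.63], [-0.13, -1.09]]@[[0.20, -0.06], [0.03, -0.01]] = [[0.21, -0.06], [-0.06, 0.02]]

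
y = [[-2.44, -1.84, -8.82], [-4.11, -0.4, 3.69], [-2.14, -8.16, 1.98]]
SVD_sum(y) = [[-0.15, 0.34, -8.77],[0.06, -0.14, 3.63],[0.04, -0.09, 2.26]] + [[-1.19, -2.67, -0.08], [-0.78, -1.76, -0.06], [-3.36, -7.55, -0.24]] + [[-1.1, 0.49, 0.04],[-3.39, 1.5, 0.12],[1.18, -0.52, -0.04]]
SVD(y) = [[-0.9, -0.33, -0.29],[0.37, -0.22, -0.90],[0.23, -0.92, 0.31]] @ diag([9.768369082559188, 8.977158139706168, 4.107918840679439]) @ [[0.02, -0.04, 1.00],[0.41, 0.91, 0.03],[0.91, -0.41, -0.03]]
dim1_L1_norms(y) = [13.1, 8.2, 12.28]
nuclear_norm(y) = 22.85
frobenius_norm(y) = 13.89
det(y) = -360.23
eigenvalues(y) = [(-7.46+0j), (3.3+6.11j), (3.3-6.11j)]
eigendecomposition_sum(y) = [[-4.71+0.00j, (-4.35+0j), (-2.7-0j)], [-1.51+0.00j, (-1.39+0j), (-0.86-0j)], [(-2.37+0j), (-2.19+0j), -1.36-0.00j]] + [[(1.14+0.84j), 1.26-2.98j, -3.06+0.22j], [(-1.3-0.09j), 0.49+2.95j, (2.28-1.69j)], [(0.11-1.32j), (-2.99+0.45j), (1.67+2.33j)]] + [[(1.14-0.84j), 1.26+2.98j, -3.06-0.22j],[(-1.3+0.09j), 0.49-2.95j, 2.28+1.69j],[(0.11+1.32j), (-2.99-0.45j), (1.67-2.33j)]]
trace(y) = -0.86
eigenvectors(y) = [[(-0.86+0j), (0.61+0j), 0.61-0.00j], [-0.27+0.00j, (-0.47+0.3j), -0.47-0.30j], [-0.43+0.00j, (-0.3-0.48j), (-0.3+0.48j)]]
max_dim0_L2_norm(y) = 9.76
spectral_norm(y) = 9.77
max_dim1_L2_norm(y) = 9.33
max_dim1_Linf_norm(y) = 8.82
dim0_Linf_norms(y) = [4.11, 8.16, 8.82]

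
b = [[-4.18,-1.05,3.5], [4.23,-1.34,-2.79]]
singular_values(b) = [7.43, 1.75]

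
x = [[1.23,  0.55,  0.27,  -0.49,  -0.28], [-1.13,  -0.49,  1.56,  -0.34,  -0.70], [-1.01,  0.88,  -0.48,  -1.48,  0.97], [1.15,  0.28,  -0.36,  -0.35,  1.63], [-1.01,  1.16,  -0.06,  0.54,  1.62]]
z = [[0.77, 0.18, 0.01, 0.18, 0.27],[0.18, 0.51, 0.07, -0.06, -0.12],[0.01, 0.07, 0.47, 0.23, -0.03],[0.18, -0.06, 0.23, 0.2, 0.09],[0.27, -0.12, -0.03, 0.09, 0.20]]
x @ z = [[0.88, 0.58, 0.07, 0.13, 0.16], [-1.19, -0.24, 0.63, 0.05, -0.46], [-0.63, 0.21, -0.54, -0.55, -0.30], [1.31, 0.15, -0.27, 0.18, 0.58], [-0.03, 0.18, 0.12, -0.01, -0.04]]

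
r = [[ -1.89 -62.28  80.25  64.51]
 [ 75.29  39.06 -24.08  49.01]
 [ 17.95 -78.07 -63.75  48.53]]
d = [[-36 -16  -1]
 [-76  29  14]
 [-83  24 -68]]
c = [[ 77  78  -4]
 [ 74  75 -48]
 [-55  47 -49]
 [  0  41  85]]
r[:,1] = [-62.28, 39.06, -78.07]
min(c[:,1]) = 41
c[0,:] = [77, 78, -4]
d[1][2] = 14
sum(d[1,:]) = -33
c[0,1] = 78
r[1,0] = 75.29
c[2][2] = -49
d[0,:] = [-36, -16, -1]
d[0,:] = [-36, -16, -1]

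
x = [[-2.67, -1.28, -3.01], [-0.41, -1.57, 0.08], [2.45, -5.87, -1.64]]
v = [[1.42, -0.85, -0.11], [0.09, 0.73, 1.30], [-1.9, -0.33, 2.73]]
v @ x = [[-3.71, 0.16, -4.16],[2.65, -8.89, -2.34],[11.90, -13.08, 1.22]]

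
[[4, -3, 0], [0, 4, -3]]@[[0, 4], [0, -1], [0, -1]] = [[0, 19], [0, -1]]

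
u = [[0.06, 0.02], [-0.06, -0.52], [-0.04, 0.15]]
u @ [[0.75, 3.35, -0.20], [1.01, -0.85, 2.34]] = [[0.07, 0.18, 0.03], [-0.57, 0.24, -1.20], [0.12, -0.26, 0.36]]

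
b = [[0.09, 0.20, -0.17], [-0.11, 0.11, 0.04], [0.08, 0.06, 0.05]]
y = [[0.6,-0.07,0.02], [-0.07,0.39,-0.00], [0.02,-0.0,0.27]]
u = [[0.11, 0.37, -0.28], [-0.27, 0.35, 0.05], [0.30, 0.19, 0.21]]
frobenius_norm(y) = 0.77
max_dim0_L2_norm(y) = 0.6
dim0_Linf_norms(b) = [0.11, 0.2, 0.17]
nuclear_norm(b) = 0.54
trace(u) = 0.67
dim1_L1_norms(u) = [0.76, 0.67, 0.7]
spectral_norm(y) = 0.62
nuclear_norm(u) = 1.31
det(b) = 0.00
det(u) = 0.08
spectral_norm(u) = 0.55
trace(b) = 0.25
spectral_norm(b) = 0.28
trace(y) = 1.26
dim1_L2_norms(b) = [0.28, 0.16, 0.11]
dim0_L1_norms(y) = [0.69, 0.46, 0.29]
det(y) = 0.06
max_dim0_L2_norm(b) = 0.24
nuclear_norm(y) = 1.26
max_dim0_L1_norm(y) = 0.69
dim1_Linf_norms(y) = [0.6, 0.39, 0.27]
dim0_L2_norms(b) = [0.16, 0.24, 0.18]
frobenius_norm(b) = 0.34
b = y @ u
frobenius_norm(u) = 0.77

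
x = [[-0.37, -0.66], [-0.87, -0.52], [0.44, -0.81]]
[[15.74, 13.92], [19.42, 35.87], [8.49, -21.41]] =x@ [[-12.12, -43.05], [-17.06, 3.05]]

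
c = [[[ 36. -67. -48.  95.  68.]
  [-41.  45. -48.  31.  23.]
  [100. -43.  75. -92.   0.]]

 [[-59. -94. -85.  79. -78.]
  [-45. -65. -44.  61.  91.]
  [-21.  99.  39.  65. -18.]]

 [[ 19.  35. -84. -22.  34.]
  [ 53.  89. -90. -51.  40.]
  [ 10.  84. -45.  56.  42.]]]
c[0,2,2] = 75.0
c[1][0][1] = -94.0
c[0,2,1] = -43.0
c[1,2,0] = -21.0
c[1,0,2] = -85.0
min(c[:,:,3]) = -92.0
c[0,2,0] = 100.0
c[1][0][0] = -59.0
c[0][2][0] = 100.0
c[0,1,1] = 45.0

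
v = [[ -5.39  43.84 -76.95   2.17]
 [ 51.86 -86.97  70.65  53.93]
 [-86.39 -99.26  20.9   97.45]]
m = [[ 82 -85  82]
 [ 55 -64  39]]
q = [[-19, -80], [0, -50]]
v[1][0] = 51.86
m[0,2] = 82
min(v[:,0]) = -86.39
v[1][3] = 53.93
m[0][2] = 82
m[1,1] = -64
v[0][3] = 2.17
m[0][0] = 82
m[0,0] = 82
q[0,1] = -80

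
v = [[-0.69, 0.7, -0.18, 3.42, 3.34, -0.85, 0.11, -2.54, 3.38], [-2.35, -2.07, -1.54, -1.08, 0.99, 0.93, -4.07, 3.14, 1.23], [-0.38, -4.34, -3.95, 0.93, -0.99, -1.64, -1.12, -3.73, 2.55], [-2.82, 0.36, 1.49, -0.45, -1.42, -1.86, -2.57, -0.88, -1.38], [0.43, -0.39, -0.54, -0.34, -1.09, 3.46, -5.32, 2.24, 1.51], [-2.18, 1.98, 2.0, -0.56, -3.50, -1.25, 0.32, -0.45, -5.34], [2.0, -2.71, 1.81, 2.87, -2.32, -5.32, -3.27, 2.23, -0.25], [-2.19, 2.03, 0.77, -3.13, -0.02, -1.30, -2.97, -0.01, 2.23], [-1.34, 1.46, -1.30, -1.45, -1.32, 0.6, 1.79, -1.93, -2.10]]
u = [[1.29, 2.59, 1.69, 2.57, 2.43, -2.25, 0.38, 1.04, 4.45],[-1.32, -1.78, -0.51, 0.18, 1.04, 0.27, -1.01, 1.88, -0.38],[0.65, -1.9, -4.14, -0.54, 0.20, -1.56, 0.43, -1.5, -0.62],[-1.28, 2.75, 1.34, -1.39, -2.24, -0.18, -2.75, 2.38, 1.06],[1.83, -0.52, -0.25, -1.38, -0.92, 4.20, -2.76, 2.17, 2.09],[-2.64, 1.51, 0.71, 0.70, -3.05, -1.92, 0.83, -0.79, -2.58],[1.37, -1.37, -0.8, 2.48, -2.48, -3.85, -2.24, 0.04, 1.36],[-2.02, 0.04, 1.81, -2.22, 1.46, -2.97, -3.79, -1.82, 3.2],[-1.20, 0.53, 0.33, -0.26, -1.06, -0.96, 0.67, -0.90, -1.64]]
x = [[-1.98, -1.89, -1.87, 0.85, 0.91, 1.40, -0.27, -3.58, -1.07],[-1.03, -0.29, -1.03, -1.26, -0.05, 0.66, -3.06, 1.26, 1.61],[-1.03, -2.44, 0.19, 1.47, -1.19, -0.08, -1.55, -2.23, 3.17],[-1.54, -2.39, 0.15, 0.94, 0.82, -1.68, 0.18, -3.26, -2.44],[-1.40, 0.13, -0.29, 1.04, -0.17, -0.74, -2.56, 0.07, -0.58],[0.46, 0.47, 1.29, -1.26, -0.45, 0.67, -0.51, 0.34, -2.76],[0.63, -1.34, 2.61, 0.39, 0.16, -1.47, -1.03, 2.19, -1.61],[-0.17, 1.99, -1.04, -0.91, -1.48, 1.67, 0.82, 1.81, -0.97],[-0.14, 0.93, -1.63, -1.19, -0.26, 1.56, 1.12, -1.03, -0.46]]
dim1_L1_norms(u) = [18.69, 8.37, 11.54, 15.37, 16.12, 14.73, 15.99, 19.33, 7.55]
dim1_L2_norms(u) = [7.06, 3.33, 5.17, 5.69, 6.38, 5.59, 6.2, 7.15, 2.81]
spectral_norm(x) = 8.14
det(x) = 1310.22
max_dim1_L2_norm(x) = 5.39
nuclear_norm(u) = 42.79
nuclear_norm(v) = 50.86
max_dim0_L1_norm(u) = 18.16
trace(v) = -14.88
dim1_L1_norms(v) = [15.21, 17.4, 19.63, 13.23, 15.32, 17.58, 22.78, 14.65, 13.29]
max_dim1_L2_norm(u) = 7.15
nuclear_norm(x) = 31.63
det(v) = 105555.90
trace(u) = -14.56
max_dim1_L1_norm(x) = 13.82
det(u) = 4062.17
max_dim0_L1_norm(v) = 21.54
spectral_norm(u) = 9.14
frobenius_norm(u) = 17.01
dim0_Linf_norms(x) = [1.98, 2.44, 2.61, 1.47, 1.48, 1.68, 3.06, 3.58, 3.17]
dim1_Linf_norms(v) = [3.42, 4.07, 4.34, 2.82, 5.32, 5.34, 5.32, 3.13, 2.1]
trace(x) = -0.32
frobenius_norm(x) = 13.11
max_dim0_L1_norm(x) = 15.77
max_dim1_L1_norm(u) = 19.33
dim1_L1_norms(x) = [13.82, 10.25, 13.35, 13.4, 6.98, 8.21, 11.43, 10.86, 8.32]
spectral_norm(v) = 10.89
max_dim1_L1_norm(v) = 22.78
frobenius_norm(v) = 20.12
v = x + u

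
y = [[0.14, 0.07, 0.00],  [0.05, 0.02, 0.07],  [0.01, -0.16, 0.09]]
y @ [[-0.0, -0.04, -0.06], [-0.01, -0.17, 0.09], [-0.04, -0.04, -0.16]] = [[-0.0, -0.02, -0.0], [-0.0, -0.01, -0.01], [-0.00, 0.02, -0.03]]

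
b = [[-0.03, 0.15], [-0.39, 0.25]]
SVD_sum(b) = [[-0.09, 0.07], [-0.38, 0.27]] + [[0.06, 0.08], [-0.01, -0.02]]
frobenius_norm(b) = 0.49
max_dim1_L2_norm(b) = 0.46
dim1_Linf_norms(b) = [0.15, 0.39]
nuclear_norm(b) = 0.58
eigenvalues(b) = [(0.11+0.2j), (0.11-0.2j)]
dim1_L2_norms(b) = [0.15, 0.46]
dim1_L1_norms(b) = [0.18, 0.64]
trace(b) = 0.22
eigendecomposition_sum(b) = [[-0.02+0.14j,0.07-0.04j], [-0.20+0.11j,(0.12+0.06j)]] + [[-0.02-0.14j, (0.08+0.04j)], [-0.20-0.11j, (0.12-0.06j)]]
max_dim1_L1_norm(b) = 0.64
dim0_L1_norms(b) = [0.42, 0.4]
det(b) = 0.05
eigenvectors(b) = [[(0.31-0.43j), 0.31+0.43j], [(0.85+0j), 0.85-0.00j]]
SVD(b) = [[-0.24, -0.97], [-0.97, 0.24]] @ diag([0.4759384838881228, 0.10715670559640722]) @ [[0.81, -0.58], [-0.58, -0.81]]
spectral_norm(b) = 0.48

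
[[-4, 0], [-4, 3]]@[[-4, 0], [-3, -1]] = [[16, 0], [7, -3]]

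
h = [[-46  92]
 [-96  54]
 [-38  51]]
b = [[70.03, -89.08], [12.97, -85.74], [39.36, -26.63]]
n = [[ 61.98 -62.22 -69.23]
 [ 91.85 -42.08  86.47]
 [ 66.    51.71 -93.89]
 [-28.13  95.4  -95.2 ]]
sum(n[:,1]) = 42.81000000000001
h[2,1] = 51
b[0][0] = 70.03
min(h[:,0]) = -96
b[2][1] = -26.63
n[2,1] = 51.71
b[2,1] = -26.63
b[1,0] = 12.97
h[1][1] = 54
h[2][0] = -38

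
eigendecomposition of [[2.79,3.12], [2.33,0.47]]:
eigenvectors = [[0.87,-0.61], [0.49,0.8]]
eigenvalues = [4.57, -1.31]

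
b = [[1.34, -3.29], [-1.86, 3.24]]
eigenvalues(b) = [-0.36, 4.94]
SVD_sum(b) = [[1.56, -3.18],[-1.65, 3.35]] + [[-0.22, -0.11], [-0.21, -0.11]]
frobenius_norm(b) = 5.16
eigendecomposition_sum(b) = [[-0.24, -0.22], [-0.13, -0.12]] + [[1.58,-3.07],[-1.73,3.36]]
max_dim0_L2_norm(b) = 4.62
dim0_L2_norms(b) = [2.29, 4.62]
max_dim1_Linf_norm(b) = 3.29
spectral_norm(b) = 5.14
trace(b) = 4.58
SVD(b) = [[-0.69, 0.72], [0.72, 0.69]] @ diag([5.143679738354289, 0.34562805042928313]) @ [[-0.44, 0.9], [-0.9, -0.44]]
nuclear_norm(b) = 5.49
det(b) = -1.78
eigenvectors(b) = [[-0.89, 0.67], [-0.46, -0.74]]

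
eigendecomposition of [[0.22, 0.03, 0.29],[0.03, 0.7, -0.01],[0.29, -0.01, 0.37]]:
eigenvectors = [[-0.79, 0.61, -0.09], [0.04, -0.10, -0.99], [0.61, 0.79, -0.05]]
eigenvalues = [-0.01, 0.59, 0.7]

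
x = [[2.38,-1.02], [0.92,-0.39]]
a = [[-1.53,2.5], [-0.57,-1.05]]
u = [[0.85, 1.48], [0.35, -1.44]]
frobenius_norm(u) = 2.26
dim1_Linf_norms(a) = [2.5, 1.05]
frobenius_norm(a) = 3.17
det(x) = 0.01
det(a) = 3.03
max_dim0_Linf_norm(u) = 1.48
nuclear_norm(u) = 2.93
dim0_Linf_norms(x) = [2.38, 1.02]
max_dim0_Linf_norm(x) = 2.38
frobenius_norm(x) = 2.78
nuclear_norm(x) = 2.78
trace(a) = -2.58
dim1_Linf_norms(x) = [2.38, 0.92]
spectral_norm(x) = 2.78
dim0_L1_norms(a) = [2.1, 3.55]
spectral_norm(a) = 3.00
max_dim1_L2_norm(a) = 2.93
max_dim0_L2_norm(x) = 2.55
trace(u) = -0.59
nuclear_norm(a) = 4.01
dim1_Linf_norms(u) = [1.48, 1.44]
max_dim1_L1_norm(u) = 2.33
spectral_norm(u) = 2.10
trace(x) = 1.99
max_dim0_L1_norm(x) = 3.3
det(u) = -1.74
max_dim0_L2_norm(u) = 2.06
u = x + a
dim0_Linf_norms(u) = [0.85, 1.48]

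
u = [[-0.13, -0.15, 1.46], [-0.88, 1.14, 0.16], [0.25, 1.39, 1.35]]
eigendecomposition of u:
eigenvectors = [[0.84+0.00j, -0.49+0.25j, -0.49-0.25j], [(0.41+0j), -0.04-0.44j, -0.04+0.44j], [-0.36+0.00j, (-0.71+0j), -0.71-0.00j]]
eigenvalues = [(-0.82+0j), (1.59+0.76j), (1.59-0.76j)]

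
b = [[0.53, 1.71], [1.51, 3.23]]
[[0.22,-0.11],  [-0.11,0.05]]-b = [[-0.31, -1.82], [-1.62, -3.18]]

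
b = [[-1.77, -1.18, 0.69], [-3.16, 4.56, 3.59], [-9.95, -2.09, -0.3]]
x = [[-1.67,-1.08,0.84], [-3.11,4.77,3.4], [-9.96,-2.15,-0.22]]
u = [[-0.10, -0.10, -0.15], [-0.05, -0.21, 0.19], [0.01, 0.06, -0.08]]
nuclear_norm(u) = 0.51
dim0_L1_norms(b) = [14.88, 7.83, 4.58]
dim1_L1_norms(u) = [0.35, 0.45, 0.15]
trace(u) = -0.39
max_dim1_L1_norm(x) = 12.33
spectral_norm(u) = 0.30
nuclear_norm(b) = 17.82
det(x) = 72.38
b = x + u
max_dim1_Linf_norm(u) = 0.21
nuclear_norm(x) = 17.91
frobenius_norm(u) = 0.37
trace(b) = 2.49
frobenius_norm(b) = 12.33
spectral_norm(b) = 10.66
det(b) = 68.27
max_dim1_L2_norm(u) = 0.29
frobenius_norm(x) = 12.35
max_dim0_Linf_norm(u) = 0.21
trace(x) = 2.88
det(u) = -0.00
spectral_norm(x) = 10.64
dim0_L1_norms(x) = [14.74, 8.0, 4.46]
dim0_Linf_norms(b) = [9.95, 4.56, 3.59]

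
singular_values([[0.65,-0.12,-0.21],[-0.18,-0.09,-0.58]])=[0.7, 0.61]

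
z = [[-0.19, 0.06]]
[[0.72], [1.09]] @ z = [[-0.14, 0.04],[-0.21, 0.07]]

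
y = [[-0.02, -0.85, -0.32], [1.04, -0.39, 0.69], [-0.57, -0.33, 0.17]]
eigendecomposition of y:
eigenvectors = [[(-0.08-0.54j), (-0.08+0.54j), -0.54+0.00j], [(-0.75+0j), (-0.75-0j), (0.03+0j)], [(0.12-0.34j), 0.12+0.34j, 0.84+0.00j]]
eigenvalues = [(-0.38+1.06j), (-0.38-1.06j), (0.52+0j)]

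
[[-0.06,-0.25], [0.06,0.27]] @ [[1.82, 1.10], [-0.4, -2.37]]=[[-0.01, 0.53], [0.00, -0.57]]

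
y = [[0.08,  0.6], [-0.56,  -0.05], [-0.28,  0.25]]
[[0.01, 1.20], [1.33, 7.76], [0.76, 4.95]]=y @ [[-2.41,-14.21], [0.33,3.9]]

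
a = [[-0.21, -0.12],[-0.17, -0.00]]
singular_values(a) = [0.29, 0.07]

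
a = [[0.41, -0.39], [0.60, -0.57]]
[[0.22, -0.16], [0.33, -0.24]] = a @ [[0.4, -0.15], [-0.15, 0.26]]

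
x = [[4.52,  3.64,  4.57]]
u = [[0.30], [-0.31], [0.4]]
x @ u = [[2.06]]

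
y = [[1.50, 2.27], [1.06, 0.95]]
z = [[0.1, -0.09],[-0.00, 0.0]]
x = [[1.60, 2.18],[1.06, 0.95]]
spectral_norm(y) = 3.05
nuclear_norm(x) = 3.30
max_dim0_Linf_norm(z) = 0.1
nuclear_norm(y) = 3.38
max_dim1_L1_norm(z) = 0.19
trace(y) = 2.45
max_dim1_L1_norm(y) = 3.77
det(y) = -0.98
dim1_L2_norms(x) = [2.7, 1.42]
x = y + z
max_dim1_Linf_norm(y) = 2.27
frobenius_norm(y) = 3.07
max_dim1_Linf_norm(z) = 0.1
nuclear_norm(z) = 0.13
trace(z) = 0.10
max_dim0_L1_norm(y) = 3.22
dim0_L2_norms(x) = [1.92, 2.38]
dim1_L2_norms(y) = [2.72, 1.42]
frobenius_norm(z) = 0.13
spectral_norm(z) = 0.13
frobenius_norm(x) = 3.06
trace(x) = 2.55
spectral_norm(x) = 3.04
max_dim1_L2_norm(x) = 2.7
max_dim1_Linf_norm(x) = 2.18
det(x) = -0.79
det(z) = 0.00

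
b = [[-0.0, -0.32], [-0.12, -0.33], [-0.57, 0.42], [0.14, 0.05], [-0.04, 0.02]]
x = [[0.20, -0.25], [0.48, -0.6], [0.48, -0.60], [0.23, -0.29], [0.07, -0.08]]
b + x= [[0.20, -0.57], [0.36, -0.93], [-0.09, -0.18], [0.37, -0.24], [0.03, -0.06]]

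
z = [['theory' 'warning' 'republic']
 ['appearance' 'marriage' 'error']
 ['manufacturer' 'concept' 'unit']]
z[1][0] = 'appearance'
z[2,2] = 'unit'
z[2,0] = 'manufacturer'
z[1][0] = 'appearance'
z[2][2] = 'unit'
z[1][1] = 'marriage'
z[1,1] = 'marriage'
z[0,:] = ['theory', 'warning', 'republic']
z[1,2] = 'error'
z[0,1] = 'warning'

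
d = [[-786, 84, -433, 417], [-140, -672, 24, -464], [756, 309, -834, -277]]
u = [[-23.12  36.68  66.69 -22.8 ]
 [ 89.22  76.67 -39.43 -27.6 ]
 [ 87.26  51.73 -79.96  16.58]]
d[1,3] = -464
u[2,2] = -79.96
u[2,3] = 16.58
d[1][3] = -464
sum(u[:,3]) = -33.82000000000001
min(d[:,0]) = -786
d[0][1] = 84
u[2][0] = 87.26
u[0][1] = 36.68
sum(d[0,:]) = -718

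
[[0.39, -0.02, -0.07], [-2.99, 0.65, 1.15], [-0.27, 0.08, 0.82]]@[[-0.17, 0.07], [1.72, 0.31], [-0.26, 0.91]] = [[-0.08, -0.04],[1.33, 1.04],[-0.03, 0.75]]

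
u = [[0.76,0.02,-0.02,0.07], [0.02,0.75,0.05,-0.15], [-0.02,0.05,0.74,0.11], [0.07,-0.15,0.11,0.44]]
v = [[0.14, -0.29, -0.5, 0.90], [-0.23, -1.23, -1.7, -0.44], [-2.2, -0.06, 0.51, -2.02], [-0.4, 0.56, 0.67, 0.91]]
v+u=[[0.90, -0.27, -0.52, 0.97], [-0.21, -0.48, -1.65, -0.59], [-2.22, -0.01, 1.25, -1.91], [-0.33, 0.41, 0.78, 1.35]]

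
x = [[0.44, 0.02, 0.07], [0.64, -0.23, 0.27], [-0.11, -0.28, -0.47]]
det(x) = 0.07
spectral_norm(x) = 0.87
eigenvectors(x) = [[0.74+0.00j,  (-0.06-0j),  -0.06+0.00j], [(0.61+0j),  -0.31-0.59j,  (-0.31+0.59j)], [(-0.28+0j),  (0.75+0j),  (0.75-0j)]]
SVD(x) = [[-0.48, 0.14, -0.87], [-0.81, 0.30, 0.50], [0.33, 0.94, -0.03]] @ diag([0.8736166285253786, 0.5059744133792295, 0.16273868430553104]) @ [[-0.88, 0.1, -0.47], [0.30, -0.65, -0.7], [-0.37, -0.75, 0.55]]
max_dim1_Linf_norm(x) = 0.64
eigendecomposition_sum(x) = [[(0.44+0j),(-0-0j),(0.03+0j)],  [(0.36+0j),-0.00-0.00j,0.03+0.00j],  [-0.17-0.00j,0j,-0.01+0.00j]] + [[(-0-0.02j), (0.01+0.02j), 0.02-0.00j],  [(0.14-0.1j), -0.11+0.20j, 0.12+0.17j],  [(0.03+0.19j), (-0.14-0.22j), (-0.23+0.03j)]] + [[(-0+0.02j), 0.01-0.02j, 0.02+0.00j], [0.14+0.10j, -0.11-0.20j, (0.12-0.17j)], [(0.03-0.19j), -0.14+0.22j, (-0.23-0.03j)]]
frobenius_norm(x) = 1.02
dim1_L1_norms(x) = [0.53, 1.14, 0.86]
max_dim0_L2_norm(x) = 0.78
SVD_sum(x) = [[0.37,  -0.04,  0.20], [0.62,  -0.07,  0.33], [-0.25,  0.03,  -0.14]] + [[0.02, -0.05, -0.05], [0.05, -0.1, -0.11], [0.14, -0.31, -0.33]] + [[0.05, 0.11, -0.08], [-0.03, -0.06, 0.04], [0.00, 0.00, -0.0]]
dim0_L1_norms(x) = [1.19, 0.53, 0.81]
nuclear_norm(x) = 1.54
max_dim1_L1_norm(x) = 1.14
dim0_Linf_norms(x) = [0.64, 0.28, 0.47]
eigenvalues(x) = [(0.43+0j), (-0.34+0.22j), (-0.34-0.22j)]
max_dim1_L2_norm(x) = 0.73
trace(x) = -0.26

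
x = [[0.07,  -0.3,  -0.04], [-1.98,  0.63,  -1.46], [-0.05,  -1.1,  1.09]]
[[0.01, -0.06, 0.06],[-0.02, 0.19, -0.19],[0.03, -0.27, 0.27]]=x @ [[-0.0, 0.0, -0.0], [-0.03, 0.21, -0.21], [0.00, -0.04, 0.04]]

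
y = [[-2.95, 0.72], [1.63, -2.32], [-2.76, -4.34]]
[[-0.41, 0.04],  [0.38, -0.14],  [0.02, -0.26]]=y@[[0.12, -0.00], [-0.08, 0.06]]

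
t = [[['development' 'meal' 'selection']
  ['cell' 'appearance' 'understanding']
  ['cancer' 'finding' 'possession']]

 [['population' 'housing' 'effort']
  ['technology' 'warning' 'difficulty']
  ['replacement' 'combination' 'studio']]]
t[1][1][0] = 'technology'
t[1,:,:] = [['population', 'housing', 'effort'], ['technology', 'warning', 'difficulty'], ['replacement', 'combination', 'studio']]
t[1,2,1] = 'combination'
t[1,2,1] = 'combination'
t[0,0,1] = 'meal'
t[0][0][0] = 'development'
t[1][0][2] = 'effort'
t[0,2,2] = 'possession'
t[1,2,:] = ['replacement', 'combination', 'studio']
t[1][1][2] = 'difficulty'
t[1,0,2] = 'effort'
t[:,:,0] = [['development', 'cell', 'cancer'], ['population', 'technology', 'replacement']]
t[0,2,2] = 'possession'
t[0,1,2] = 'understanding'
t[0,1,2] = 'understanding'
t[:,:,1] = [['meal', 'appearance', 'finding'], ['housing', 'warning', 'combination']]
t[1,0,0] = 'population'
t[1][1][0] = 'technology'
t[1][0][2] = 'effort'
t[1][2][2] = 'studio'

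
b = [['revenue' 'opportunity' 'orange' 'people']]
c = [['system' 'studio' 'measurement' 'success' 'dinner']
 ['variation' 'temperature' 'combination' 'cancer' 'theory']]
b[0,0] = 'revenue'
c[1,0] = 'variation'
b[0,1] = 'opportunity'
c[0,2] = 'measurement'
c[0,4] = 'dinner'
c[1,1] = 'temperature'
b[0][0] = 'revenue'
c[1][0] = 'variation'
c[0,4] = 'dinner'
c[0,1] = 'studio'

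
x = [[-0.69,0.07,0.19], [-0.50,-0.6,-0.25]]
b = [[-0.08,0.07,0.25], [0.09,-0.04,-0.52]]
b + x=[[-0.77, 0.14, 0.44], [-0.41, -0.64, -0.77]]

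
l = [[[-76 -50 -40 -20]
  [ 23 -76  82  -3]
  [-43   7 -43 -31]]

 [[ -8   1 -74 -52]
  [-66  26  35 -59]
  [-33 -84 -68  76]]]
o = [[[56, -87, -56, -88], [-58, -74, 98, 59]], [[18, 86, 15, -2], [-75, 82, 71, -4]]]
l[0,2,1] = 7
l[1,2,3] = 76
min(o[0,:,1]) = -87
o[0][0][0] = 56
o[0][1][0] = -58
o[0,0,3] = -88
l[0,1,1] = -76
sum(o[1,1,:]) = 74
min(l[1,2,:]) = -84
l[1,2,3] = 76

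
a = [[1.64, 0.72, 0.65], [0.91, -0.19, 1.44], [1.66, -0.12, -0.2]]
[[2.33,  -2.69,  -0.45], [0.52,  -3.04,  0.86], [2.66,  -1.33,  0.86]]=a @ [[1.55, -0.99, 0.41],[0.24, -0.13, -1.67],[-0.59, -1.50, 0.12]]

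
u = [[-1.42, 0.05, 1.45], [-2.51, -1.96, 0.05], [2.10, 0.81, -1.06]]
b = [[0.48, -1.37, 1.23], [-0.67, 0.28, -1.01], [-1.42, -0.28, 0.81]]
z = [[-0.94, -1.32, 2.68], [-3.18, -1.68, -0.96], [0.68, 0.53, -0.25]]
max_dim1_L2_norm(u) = 3.18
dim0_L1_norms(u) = [6.03, 2.82, 2.56]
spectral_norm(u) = 4.20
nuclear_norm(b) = 4.41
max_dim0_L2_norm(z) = 3.39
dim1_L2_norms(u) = [2.03, 3.18, 2.49]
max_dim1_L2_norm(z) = 3.72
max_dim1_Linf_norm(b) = 1.42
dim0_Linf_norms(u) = [2.51, 1.96, 1.45]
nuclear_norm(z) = 6.95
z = b + u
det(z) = -0.42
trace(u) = -4.44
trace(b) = 1.57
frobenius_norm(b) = 2.81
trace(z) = -2.87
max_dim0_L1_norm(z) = 4.8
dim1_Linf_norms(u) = [1.45, 2.51, 2.1]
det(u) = -0.00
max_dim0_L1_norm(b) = 3.05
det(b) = -2.02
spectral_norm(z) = 3.99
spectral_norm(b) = 2.22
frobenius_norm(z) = 4.95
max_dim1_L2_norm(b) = 1.9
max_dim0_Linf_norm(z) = 3.18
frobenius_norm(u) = 4.52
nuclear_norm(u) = 5.88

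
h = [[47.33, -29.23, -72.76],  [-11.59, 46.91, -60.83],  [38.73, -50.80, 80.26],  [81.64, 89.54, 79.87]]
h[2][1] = -50.8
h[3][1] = 89.54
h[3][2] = 79.87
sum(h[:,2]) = 26.540000000000006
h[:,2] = [-72.76, -60.83, 80.26, 79.87]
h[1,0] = -11.59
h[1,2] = -60.83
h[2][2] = 80.26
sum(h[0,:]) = -54.66000000000001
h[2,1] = -50.8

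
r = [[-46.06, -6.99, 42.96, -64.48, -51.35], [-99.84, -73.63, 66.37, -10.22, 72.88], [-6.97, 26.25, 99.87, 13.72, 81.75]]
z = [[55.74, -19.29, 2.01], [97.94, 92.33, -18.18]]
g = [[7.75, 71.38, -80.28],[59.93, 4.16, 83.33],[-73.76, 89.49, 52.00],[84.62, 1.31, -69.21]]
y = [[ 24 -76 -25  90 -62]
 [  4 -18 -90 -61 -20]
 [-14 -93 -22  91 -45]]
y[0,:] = [24, -76, -25, 90, -62]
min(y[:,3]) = -61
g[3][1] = 1.31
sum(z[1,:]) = 172.08999999999997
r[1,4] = 72.88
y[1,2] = -90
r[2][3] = 13.72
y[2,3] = 91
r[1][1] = -73.63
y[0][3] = 90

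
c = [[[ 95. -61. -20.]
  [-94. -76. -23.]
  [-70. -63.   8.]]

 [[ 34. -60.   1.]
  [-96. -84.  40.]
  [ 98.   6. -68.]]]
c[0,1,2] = -23.0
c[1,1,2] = 40.0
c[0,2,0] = -70.0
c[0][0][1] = -61.0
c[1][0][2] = 1.0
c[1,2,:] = [98.0, 6.0, -68.0]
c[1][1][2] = 40.0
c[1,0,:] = [34.0, -60.0, 1.0]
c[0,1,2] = -23.0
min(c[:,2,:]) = -70.0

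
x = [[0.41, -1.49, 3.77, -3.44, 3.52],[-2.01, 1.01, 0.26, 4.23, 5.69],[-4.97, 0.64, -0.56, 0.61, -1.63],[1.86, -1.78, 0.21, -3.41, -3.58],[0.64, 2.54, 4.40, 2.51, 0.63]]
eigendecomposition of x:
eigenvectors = [[0.24+0.45j, 0.24-0.45j, (0.21+0j), (-0.08+0.15j), -0.08-0.15j],[(0.26+0.24j), (0.26-0.24j), (0.83+0j), (0.71+0j), (0.71-0j)],[-0.60+0.00j, (-0.6-0j), (0.06+0j), -0.34-0.13j, -0.34+0.13j],[-0.16-0.10j, -0.16+0.10j, (-0.39+0j), (-0.45+0.22j), (-0.45-0.22j)],[0.05+0.47j, (0.05-0.47j), -0.34+0.00j, 0.13+0.25j, 0.13-0.25j]]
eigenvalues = [(1.48+4.83j), (1.48-4.83j), (-3.82+0j), (-0.53+2.91j), (-0.53-2.91j)]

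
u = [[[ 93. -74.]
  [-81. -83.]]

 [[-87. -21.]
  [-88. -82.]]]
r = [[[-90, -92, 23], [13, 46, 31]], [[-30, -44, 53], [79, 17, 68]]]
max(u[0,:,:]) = 93.0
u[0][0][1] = -74.0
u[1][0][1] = -21.0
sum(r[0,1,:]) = 90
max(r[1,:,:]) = 79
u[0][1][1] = -83.0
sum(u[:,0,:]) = -89.0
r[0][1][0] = 13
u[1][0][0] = -87.0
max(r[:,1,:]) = 79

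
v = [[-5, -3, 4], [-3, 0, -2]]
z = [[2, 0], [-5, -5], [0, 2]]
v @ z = [[5, 23], [-6, -4]]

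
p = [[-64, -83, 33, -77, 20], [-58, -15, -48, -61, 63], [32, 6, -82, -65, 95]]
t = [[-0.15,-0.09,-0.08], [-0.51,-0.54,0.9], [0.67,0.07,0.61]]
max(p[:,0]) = 32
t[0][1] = -0.086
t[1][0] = -0.51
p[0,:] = [-64, -83, 33, -77, 20]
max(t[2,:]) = 0.67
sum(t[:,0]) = 0.01200000000000001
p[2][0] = 32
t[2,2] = 0.61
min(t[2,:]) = 0.072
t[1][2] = 0.901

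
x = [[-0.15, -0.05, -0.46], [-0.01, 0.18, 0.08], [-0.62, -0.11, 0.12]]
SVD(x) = [[-0.24, 0.95, -0.21], [0.04, -0.21, -0.98], [-0.97, -0.24, 0.01]] @ diag([0.6492996233377031, 0.48523565098645716, 0.17133698417232177]) @ [[0.98, 0.19, -0.01], [0.02, -0.12, -0.99], [0.19, -0.97, 0.12]]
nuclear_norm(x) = 1.31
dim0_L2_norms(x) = [0.64, 0.22, 0.48]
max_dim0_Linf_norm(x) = 0.62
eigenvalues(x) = [-0.56, 0.53, 0.18]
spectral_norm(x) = 0.65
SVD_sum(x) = [[-0.15, -0.03, 0.0], [0.02, 0.00, -0.00], [-0.62, -0.12, 0.00]] + [[0.01, -0.06, -0.46], [-0.00, 0.01, 0.10], [-0.0, 0.01, 0.12]] + [[-0.01, 0.04, -0.00], [-0.03, 0.16, -0.02], [0.0, -0.0, 0.00]]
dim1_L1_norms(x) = [0.66, 0.27, 0.85]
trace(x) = 0.15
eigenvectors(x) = [[0.74, 0.56, 0.18], [-0.06, -0.20, -0.98], [0.67, -0.8, -0.02]]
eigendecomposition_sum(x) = [[-0.35,-0.06,-0.23],[0.03,0.00,0.02],[-0.32,-0.05,-0.21]] + [[0.21, 0.04, -0.23],[-0.08, -0.02, 0.08],[-0.3, -0.06, 0.33]] + [[-0.01, -0.03, 0.0], [0.04, 0.19, -0.02], [0.00, 0.00, -0.00]]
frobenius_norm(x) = 0.83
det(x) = -0.05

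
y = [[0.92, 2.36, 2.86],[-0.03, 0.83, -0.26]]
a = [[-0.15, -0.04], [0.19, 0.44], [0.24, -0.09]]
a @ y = [[-0.14, -0.39, -0.42], [0.16, 0.81, 0.43], [0.22, 0.49, 0.71]]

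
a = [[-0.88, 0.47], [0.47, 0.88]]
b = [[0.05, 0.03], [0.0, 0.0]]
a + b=[[-0.83, 0.50], [0.47, 0.88]]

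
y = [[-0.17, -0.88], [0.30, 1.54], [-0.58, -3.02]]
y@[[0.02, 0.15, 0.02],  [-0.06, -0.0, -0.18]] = [[0.05, -0.03, 0.16],[-0.09, 0.04, -0.27],[0.17, -0.09, 0.53]]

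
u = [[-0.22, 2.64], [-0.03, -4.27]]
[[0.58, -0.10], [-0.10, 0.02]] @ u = [[-0.12, 1.96], [0.02, -0.35]]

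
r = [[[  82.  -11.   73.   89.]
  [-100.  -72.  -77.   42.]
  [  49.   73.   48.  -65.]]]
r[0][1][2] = -77.0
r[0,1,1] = -72.0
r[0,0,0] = 82.0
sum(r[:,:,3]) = 66.0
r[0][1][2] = -77.0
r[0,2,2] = 48.0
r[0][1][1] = -72.0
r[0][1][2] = -77.0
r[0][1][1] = -72.0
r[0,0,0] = 82.0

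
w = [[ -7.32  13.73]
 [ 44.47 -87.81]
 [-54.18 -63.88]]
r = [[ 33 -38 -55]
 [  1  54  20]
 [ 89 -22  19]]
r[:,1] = [-38, 54, -22]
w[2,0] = -54.18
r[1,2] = 20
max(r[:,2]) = 20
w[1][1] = -87.81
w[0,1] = 13.73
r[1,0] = 1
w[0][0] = -7.32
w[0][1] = 13.73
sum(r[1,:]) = 75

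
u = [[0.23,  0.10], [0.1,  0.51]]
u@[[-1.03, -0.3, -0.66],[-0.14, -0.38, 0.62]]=[[-0.25, -0.11, -0.09], [-0.17, -0.22, 0.25]]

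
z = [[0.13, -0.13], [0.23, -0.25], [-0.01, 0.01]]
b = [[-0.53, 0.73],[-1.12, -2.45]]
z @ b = [[0.08, 0.41],[0.16, 0.78],[-0.01, -0.03]]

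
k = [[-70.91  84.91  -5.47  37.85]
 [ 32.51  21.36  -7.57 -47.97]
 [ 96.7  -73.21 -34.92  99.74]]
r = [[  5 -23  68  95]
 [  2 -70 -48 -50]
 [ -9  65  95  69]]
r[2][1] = 65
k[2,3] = 99.74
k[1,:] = [32.51, 21.36, -7.57, -47.97]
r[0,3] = 95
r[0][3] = 95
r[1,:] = [2, -70, -48, -50]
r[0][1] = -23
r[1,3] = -50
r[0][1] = -23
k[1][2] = -7.57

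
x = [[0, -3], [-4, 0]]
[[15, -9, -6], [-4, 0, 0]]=x @ [[1, 0, 0], [-5, 3, 2]]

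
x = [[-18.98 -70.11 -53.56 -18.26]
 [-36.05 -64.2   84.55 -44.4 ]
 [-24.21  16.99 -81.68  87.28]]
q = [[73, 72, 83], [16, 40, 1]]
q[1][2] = 1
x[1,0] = -36.05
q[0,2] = 83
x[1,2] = 84.55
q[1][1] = 40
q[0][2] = 83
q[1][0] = 16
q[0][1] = 72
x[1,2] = 84.55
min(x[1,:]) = -64.2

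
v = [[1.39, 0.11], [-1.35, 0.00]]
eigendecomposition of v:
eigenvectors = [[0.69, -0.09], [-0.73, 1.0]]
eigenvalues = [1.27, 0.12]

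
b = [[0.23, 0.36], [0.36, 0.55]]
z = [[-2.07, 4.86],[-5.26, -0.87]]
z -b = [[-2.30, 4.50], [-5.62, -1.42]]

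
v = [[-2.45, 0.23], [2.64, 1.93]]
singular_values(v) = [3.85, 1.39]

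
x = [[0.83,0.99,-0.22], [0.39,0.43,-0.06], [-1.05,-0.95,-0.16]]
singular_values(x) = [2.0, 0.31, 0.0]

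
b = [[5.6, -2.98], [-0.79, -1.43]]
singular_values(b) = [6.34, 1.63]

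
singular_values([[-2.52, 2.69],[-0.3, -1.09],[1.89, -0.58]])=[4.12, 1.35]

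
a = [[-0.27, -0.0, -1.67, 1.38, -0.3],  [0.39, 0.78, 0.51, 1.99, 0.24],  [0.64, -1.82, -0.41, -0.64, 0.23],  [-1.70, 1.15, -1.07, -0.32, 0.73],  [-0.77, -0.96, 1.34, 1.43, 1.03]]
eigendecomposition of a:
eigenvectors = [[-0.19-0.31j, (-0.19+0.31j), (-0.63+0j), -0.63-0.00j, (-0.45+0j)],[(0.02-0.46j), 0.02+0.46j, (-0.15+0.37j), (-0.15-0.37j), (-0.3+0j)],[0.09+0.31j, (0.09-0.31j), -0.15+0.18j, -0.15-0.18j, 0.23+0.00j],[(0.21-0.26j), 0.21+0.26j, 0.03-0.50j, 0.03+0.50j, (0.4+0j)],[0.66+0.00j, 0.66-0.00j, (-0.35+0.13j), -0.35-0.13j, -0.70+0.00j]]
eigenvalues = [(1.86+1.11j), (1.86-1.11j), (-0.89+1.63j), (-0.89-1.63j), (-1.13+0j)]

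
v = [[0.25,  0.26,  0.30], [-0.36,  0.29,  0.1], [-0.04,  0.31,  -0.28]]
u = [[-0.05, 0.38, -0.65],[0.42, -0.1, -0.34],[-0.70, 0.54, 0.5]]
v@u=[[-0.11, 0.23, -0.1], [0.07, -0.11, 0.19], [0.33, -0.20, -0.22]]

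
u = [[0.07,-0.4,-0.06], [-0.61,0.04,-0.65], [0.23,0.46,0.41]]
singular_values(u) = [1.03, 0.59, 0.0]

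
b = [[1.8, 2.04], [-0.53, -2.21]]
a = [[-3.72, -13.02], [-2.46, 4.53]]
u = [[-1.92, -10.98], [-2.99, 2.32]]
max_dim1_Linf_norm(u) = 10.98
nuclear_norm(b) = 4.28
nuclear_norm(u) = 14.60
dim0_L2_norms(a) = [4.46, 13.79]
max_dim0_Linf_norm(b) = 2.21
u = b + a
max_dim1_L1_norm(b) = 3.84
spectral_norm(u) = 11.30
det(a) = -48.88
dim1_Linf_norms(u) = [10.98, 2.99]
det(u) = -37.28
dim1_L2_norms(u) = [11.15, 3.78]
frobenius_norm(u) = 11.77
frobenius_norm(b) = 3.54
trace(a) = 0.81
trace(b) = -0.41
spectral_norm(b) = 3.44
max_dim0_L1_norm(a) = 17.55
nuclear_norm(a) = 17.54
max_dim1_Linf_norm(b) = 2.21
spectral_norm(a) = 14.07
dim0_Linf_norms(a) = [3.72, 13.02]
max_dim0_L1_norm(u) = 13.3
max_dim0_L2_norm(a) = 13.79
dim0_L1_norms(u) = [4.91, 13.3]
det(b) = -2.90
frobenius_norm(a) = 14.49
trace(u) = 0.40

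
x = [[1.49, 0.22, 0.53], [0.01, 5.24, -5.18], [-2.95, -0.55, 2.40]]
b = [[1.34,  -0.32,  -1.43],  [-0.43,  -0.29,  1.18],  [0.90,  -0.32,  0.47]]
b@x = [[6.21, -0.60, -1.06], [-4.12, -2.26, 4.11], [-0.05, -1.74, 3.26]]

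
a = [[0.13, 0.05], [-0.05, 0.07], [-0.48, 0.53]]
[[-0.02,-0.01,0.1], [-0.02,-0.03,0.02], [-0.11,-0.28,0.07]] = a @ [[-0.05, 0.11, 0.52],[-0.26, -0.42, 0.60]]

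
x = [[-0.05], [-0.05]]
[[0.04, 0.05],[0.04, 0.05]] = x @ [[-0.87,-0.95]]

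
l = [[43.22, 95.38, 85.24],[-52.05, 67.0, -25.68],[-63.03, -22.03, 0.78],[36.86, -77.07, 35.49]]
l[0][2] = 85.24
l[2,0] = -63.03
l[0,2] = 85.24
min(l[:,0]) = -63.03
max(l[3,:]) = 36.86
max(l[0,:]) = 95.38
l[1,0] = -52.05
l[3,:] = [36.86, -77.07, 35.49]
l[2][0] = -63.03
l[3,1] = -77.07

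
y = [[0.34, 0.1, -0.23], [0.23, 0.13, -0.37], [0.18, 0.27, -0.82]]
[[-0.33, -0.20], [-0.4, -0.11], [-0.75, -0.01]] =y@[[-0.35, -0.80], [-0.89, 1.32], [0.55, 0.27]]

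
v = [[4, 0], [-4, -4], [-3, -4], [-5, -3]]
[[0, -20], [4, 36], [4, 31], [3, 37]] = v @ [[0, -5], [-1, -4]]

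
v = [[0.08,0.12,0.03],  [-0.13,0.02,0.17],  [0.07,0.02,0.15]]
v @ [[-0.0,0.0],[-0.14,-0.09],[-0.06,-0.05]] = [[-0.02, -0.01], [-0.01, -0.01], [-0.01, -0.01]]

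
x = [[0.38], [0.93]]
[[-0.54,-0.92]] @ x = [[-1.06]]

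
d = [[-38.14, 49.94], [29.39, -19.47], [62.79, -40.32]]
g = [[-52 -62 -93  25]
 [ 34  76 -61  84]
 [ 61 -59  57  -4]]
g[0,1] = -62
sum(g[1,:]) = 133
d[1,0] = 29.39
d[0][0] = -38.14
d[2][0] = 62.79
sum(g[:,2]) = -97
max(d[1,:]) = 29.39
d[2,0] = 62.79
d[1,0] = 29.39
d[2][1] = -40.32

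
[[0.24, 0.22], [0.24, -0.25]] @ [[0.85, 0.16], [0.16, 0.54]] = [[0.24, 0.16],[0.16, -0.1]]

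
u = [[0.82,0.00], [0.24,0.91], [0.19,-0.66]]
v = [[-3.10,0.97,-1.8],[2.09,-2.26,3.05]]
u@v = [[-2.54, 0.80, -1.48], [1.16, -1.82, 2.34], [-1.97, 1.68, -2.36]]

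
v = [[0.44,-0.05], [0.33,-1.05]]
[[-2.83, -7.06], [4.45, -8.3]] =v@[[-7.18,-15.72], [-6.49,2.96]]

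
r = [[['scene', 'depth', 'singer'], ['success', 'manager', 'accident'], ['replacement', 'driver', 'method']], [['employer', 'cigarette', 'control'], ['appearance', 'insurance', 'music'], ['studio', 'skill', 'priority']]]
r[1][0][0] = 'employer'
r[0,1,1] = 'manager'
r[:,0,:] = [['scene', 'depth', 'singer'], ['employer', 'cigarette', 'control']]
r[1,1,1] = 'insurance'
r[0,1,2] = 'accident'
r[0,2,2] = 'method'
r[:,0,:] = [['scene', 'depth', 'singer'], ['employer', 'cigarette', 'control']]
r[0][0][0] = 'scene'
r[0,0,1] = 'depth'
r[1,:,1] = ['cigarette', 'insurance', 'skill']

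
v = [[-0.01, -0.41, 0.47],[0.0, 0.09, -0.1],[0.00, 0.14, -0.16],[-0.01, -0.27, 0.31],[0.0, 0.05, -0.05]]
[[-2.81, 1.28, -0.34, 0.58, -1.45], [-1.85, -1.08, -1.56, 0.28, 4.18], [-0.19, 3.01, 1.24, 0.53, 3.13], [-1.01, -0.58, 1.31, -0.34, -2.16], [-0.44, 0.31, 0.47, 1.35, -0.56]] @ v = [[0.02, 0.99, -1.14], [0.02, 0.58, -0.63], [-0.00, 0.54, -0.58], [0.01, 0.53, -0.62], [-0.01, -0.12, 0.13]]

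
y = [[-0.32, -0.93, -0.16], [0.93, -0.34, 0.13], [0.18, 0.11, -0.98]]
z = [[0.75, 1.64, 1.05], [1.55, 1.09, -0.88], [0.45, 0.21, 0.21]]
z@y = [[1.47, -1.14, -0.94],[0.36, -1.91, 0.76],[0.09, -0.47, -0.25]]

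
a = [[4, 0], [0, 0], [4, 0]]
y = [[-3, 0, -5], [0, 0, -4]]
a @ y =[[-12, 0, -20], [0, 0, 0], [-12, 0, -20]]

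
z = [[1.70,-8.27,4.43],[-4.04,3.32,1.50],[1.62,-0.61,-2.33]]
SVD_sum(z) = [[2.87, -8.32, 3.29],  [-1.12, 3.23, -1.28],  [0.07, -0.19, 0.08]] + [[-1.09,0.10,1.2], [-2.7,0.24,2.97], [1.91,-0.17,-2.10]] + [[-0.08, -0.05, -0.07], [-0.22, -0.15, -0.19], [-0.36, -0.25, -0.31]]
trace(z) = 2.69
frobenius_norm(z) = 11.35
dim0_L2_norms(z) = [4.67, 8.93, 5.23]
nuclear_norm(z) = 15.90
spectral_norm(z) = 10.08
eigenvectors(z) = [[-0.80, 0.81, 0.69], [0.58, 0.46, 0.49], [-0.15, -0.38, 0.53]]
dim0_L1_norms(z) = [7.36, 12.2, 8.26]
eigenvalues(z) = [8.52, -5.05, -0.77]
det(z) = 33.25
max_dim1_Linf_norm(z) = 8.27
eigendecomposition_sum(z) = [[3.87, -6.24, 0.72],[-2.80, 4.51, -0.52],[0.74, -1.19, 0.14]] + [[-2.06, -1.72, 4.31],[-1.17, -0.98, 2.44],[0.97, 0.81, -2.01]] + [[-0.11, -0.30, -0.59], [-0.07, -0.21, -0.42], [-0.08, -0.23, -0.45]]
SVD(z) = [[-0.93, -0.31, 0.18], [0.36, -0.78, 0.52], [-0.02, 0.55, 0.84]] @ diag([10.079550308415879, 5.189007360365754, 0.6356635856986973]) @ [[-0.31, 0.89, -0.35],[0.67, -0.06, -0.74],[-0.67, -0.46, -0.58]]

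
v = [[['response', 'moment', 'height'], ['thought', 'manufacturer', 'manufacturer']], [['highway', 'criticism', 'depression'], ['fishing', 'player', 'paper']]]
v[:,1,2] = ['manufacturer', 'paper']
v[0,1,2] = 'manufacturer'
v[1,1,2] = 'paper'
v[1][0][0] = 'highway'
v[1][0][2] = 'depression'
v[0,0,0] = 'response'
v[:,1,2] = ['manufacturer', 'paper']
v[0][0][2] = 'height'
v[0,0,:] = ['response', 'moment', 'height']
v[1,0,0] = 'highway'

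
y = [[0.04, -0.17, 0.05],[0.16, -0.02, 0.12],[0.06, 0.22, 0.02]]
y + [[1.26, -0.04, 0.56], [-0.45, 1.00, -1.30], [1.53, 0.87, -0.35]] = [[1.30, -0.21, 0.61], [-0.29, 0.98, -1.18], [1.59, 1.09, -0.33]]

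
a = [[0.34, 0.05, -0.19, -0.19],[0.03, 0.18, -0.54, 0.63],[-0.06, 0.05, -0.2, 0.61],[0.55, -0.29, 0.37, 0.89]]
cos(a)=[[0.98,-0.03,0.06,0.15], [-0.19,1.08,-0.12,-0.16], [-0.15,0.09,0.88,-0.22], [-0.3,0.13,-0.15,0.65]]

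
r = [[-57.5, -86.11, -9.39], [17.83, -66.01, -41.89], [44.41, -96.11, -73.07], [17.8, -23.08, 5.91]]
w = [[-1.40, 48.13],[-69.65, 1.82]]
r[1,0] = 17.83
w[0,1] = 48.13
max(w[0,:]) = 48.13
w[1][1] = 1.82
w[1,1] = 1.82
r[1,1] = -66.01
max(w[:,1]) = 48.13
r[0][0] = -57.5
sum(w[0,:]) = 46.730000000000004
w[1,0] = -69.65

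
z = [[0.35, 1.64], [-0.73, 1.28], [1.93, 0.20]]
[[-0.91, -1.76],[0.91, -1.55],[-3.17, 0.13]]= z @ [[-1.62, 0.18], [-0.21, -1.11]]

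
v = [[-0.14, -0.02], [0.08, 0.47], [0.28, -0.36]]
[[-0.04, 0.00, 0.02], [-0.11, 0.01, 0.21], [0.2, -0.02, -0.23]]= v@ [[0.33, -0.03, -0.22], [-0.30, 0.02, 0.48]]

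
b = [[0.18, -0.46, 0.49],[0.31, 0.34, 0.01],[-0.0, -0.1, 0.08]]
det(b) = 0.001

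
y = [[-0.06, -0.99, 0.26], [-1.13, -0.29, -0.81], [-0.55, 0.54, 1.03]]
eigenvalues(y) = [(-1.23+0j), (0.95+0.74j), (0.95-0.74j)]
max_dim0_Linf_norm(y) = 1.13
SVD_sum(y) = [[-0.13, -0.14, -0.23], [-0.52, -0.59, -0.96], [0.35, 0.39, 0.63]] + [[0.26, -0.12, -0.07], [-0.61, 0.29, 0.16], [-0.83, 0.39, 0.21]] + [[-0.20, -0.73, 0.56], [0.0, 0.02, -0.01], [-0.06, -0.24, 0.18]]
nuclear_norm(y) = 3.71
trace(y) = 0.68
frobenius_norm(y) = 2.17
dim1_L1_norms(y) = [1.31, 2.23, 2.12]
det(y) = -1.80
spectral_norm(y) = 1.52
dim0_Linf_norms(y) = [1.13, 0.99, 1.03]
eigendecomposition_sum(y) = [[-0.59+0.00j, -0.55+0.00j, -0.13+0.00j], [(-0.69+0j), (-0.64+0j), (-0.15+0j)], [0.02-0.00j, (0.02-0j), 0.00-0.00j]] + [[(0.27+0.17j), (-0.22-0.16j), 0.19-0.35j], [(-0.22-0.27j), (0.18+0.24j), (-0.33+0.3j)], [-0.29+0.38j, (0.26-0.32j), (0.51+0.33j)]] + [[(0.27-0.17j), -0.22+0.16j, 0.19+0.35j], [-0.22+0.27j, 0.18-0.24j, (-0.33-0.3j)], [(-0.29-0.38j), (0.26+0.32j), 0.51-0.33j]]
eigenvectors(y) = [[(-0.65+0j), (0.03+0.47j), 0.03-0.47j], [-0.76+0.00j, 0.13-0.50j, (0.13+0.5j)], [(0.02+0j), (-0.71+0j), -0.71-0.00j]]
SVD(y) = [[-0.20, -0.25, -0.95], [-0.82, 0.58, 0.02], [0.54, 0.78, -0.31]] @ diag([1.515505801999558, 1.206499970105281, 0.9853933155048463]) @ [[0.42, 0.48, 0.77], [-0.88, 0.41, 0.23], [0.21, 0.78, -0.59]]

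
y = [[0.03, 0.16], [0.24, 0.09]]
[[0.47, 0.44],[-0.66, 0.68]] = y @ [[-4.12,1.95], [3.69,2.37]]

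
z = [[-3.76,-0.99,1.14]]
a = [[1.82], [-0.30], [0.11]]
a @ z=[[-6.84, -1.8, 2.07], [1.13, 0.30, -0.34], [-0.41, -0.11, 0.13]]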